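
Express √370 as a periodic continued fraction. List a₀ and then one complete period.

[19; 4, 4, 38]

a₀ = ⌊√370⌋ = 19.
With m₀=0, d₀=1 and mₖ₊₁ = dₖaₖ − mₖ, dₖ₊₁ = (n − mₖ₊₁²)/dₖ, aₖ₊₁ = ⌊(a₀+mₖ₊₁)/dₖ₊₁⌋:
  k=1: m=19, d=9, a=4
  k=2: m=17, d=9, a=4
  k=3: m=19, d=1, a=38
d=1 and a=2a₀=38 at k=3, so the next step gives (m, d) = (19, 9) again — its k=1 value — and the period has length 3.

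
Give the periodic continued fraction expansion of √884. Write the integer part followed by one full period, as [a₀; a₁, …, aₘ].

a₀ = ⌊√884⌋ = 29.
With m₀=0, d₀=1 and mₖ₊₁ = dₖaₖ − mₖ, dₖ₊₁ = (n − mₖ₊₁²)/dₖ, aₖ₊₁ = ⌊(a₀+mₖ₊₁)/dₖ₊₁⌋:
  k=1: m=29, d=43, a=1
  k=2: m=14, d=16, a=2
  k=3: m=18, d=35, a=1
  k=4: m=17, d=17, a=2
  k=5: m=17, d=35, a=1
  k=6: m=18, d=16, a=2
  k=7: m=14, d=43, a=1
  k=8: m=29, d=1, a=58
d=1 and a=2a₀=58 at k=8, so the next step gives (m, d) = (29, 43) again — its k=1 value — and the period has length 8.

[29; 1, 2, 1, 2, 1, 2, 1, 58]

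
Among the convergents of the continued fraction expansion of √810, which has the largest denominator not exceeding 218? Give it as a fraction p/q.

2163/76

√810 = [28; 2, 5, 1, 4, 1, 5, 2, 56, …] (period length 8).
Convergents:
  p_0/q_0 = 28/1
  p_1/q_1 = 57/2
  p_2/q_2 = 313/11
  p_3/q_3 = 370/13
  p_4/q_4 = 1793/63
  p_5/q_5 = 2163/76
  p_6/q_6 = 12608/443
q_5 = 76 ≤ 218 < 443 = q_6, so the answer is 2163/76.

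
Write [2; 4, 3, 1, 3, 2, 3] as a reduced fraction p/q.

1115/499

Using pₖ = aₖpₖ₋₁ + pₖ₋₂ and qₖ = aₖqₖ₋₁ + qₖ₋₂:
  k=0: a=2, p=2, q=1
  k=1: a=4, p=9, q=4
  k=2: a=3, p=29, q=13
  k=3: a=1, p=38, q=17
  k=4: a=3, p=143, q=64
  k=5: a=2, p=324, q=145
  k=6: a=3, p=1115, q=499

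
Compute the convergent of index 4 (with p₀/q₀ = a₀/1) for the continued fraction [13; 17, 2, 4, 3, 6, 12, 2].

Using pₖ = aₖpₖ₋₁ + pₖ₋₂, qₖ = aₖqₖ₋₁ + qₖ₋₂ (with p₋₁=1, p₋₂=0, q₋₁=0, q₋₂=1):
  k=0: a=13, p=13, q=1
  k=1: a=17, p=222, q=17
  k=2: a=2, p=457, q=35
  k=3: a=4, p=2050, q=157
  k=4: a=3, p=6607, q=506

6607/506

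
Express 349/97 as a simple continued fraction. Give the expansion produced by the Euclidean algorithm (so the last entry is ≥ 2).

349 = 3·97 + 58
97 = 1·58 + 39
58 = 1·39 + 19
39 = 2·19 + 1
19 = 19·1 + 0  (stop)
So 349/97 = [3; 1, 1, 2, 19].

[3; 1, 1, 2, 19]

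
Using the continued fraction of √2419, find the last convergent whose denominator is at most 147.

2951/60

√2419 = [49; 5, 2, 5, 98, …] (period length 4).
Convergents:
  p_0/q_0 = 49/1
  p_1/q_1 = 246/5
  p_2/q_2 = 541/11
  p_3/q_3 = 2951/60
  p_4/q_4 = 289739/5891
q_3 = 60 ≤ 147 < 5891 = q_4, so the answer is 2951/60.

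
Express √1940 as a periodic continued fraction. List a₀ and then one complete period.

[44; 22, 88]

a₀ = ⌊√1940⌋ = 44.
With m₀=0, d₀=1 and mₖ₊₁ = dₖaₖ − mₖ, dₖ₊₁ = (n − mₖ₊₁²)/dₖ, aₖ₊₁ = ⌊(a₀+mₖ₊₁)/dₖ₊₁⌋:
  k=1: m=44, d=4, a=22
  k=2: m=44, d=1, a=88
d=1 and a=2a₀=88 at k=2, so the next step gives (m, d) = (44, 4) again — its k=1 value — and the period has length 2.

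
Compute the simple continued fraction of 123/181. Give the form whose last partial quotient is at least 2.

123 = 0×181 + 123
181 = 1×123 + 58
123 = 2×58 + 7
58 = 8×7 + 2
7 = 3×2 + 1
2 = 2×1 + 0  (stop)
So 123/181 = [0; 1, 2, 8, 3, 2].

[0; 1, 2, 8, 3, 2]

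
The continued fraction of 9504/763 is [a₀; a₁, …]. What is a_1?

9504 = 12·763 + 348   →  a_0 = 12
763 = 2·348 + 67   →  a_1 = 2

2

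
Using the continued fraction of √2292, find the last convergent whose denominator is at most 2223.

√2292 = [47; 1, 6, 1, 94, …] (period length 4).
Convergents:
  p_0/q_0 = 47/1
  p_1/q_1 = 48/1
  p_2/q_2 = 335/7
  p_3/q_3 = 383/8
  p_4/q_4 = 36337/759
  p_5/q_5 = 36720/767
  p_6/q_6 = 256657/5361
q_5 = 767 ≤ 2223 < 5361 = q_6, so the answer is 36720/767.

36720/767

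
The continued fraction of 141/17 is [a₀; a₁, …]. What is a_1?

3

141 = 8·17 + 5   →  a_0 = 8
17 = 3·5 + 2   →  a_1 = 3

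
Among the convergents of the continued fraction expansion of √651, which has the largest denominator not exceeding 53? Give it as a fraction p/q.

893/35

√651 = [25; 1, 1, 16, 1, 1, 50, …] (period length 6).
Convergents:
  p_0/q_0 = 25/1
  p_1/q_1 = 26/1
  p_2/q_2 = 51/2
  p_3/q_3 = 842/33
  p_4/q_4 = 893/35
  p_5/q_5 = 1735/68
q_4 = 35 ≤ 53 < 68 = q_5, so the answer is 893/35.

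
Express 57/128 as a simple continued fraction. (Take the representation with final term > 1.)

[0; 2, 4, 14]

57 = 0×128 + 57
128 = 2×57 + 14
57 = 4×14 + 1
14 = 14×1 + 0  (stop)
So 57/128 = [0; 2, 4, 14].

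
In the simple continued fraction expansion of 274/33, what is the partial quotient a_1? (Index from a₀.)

3

274 = 8·33 + 10   →  a_0 = 8
33 = 3·10 + 3   →  a_1 = 3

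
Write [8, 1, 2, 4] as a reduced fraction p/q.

Using pₖ = aₖpₖ₋₁ + pₖ₋₂ and qₖ = aₖqₖ₋₁ + qₖ₋₂:
  k=0: a=8, p=8, q=1
  k=1: a=1, p=9, q=1
  k=2: a=2, p=26, q=3
  k=3: a=4, p=113, q=13

113/13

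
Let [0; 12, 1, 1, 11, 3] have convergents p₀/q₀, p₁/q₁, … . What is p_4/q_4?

23/288

Using pₖ = aₖpₖ₋₁ + pₖ₋₂, qₖ = aₖqₖ₋₁ + qₖ₋₂ (with p₋₁=1, p₋₂=0, q₋₁=0, q₋₂=1):
  k=0: a=0, p=0, q=1
  k=1: a=12, p=1, q=12
  k=2: a=1, p=1, q=13
  k=3: a=1, p=2, q=25
  k=4: a=11, p=23, q=288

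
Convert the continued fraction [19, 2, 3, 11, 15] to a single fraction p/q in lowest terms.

23161/1192

Using pₖ = aₖpₖ₋₁ + pₖ₋₂ and qₖ = aₖqₖ₋₁ + qₖ₋₂:
  k=0: a=19, p=19, q=1
  k=1: a=2, p=39, q=2
  k=2: a=3, p=136, q=7
  k=3: a=11, p=1535, q=79
  k=4: a=15, p=23161, q=1192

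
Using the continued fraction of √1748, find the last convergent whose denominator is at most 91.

3721/89

√1748 = [41; 1, 4, 4, 4, 1, 82, …] (period length 6).
Convergents:
  p_0/q_0 = 41/1
  p_1/q_1 = 42/1
  p_2/q_2 = 209/5
  p_3/q_3 = 878/21
  p_4/q_4 = 3721/89
  p_5/q_5 = 4599/110
q_4 = 89 ≤ 91 < 110 = q_5, so the answer is 3721/89.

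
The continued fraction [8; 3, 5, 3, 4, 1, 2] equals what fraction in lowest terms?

Fold from the inside: start with 2/1.
  1 + 1/2 = 3/2
  4 + 2/3 = 14/3
  3 + 3/14 = 45/14
  5 + 14/45 = 239/45
  3 + 45/239 = 762/239
  8 + 239/762 = 6335/762

6335/762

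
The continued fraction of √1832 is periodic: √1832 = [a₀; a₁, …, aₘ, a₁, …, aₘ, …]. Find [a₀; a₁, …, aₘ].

[42; 1, 4, 21, 4, 1, 84]

a₀ = ⌊√1832⌋ = 42.
With m₀=0, d₀=1 and mₖ₊₁ = dₖaₖ − mₖ, dₖ₊₁ = (n − mₖ₊₁²)/dₖ, aₖ₊₁ = ⌊(a₀+mₖ₊₁)/dₖ₊₁⌋:
  k=1: m=42, d=68, a=1
  k=2: m=26, d=17, a=4
  k=3: m=42, d=4, a=21
  k=4: m=42, d=17, a=4
  k=5: m=26, d=68, a=1
  k=6: m=42, d=1, a=84
d=1 and a=2a₀=84 at k=6, so the next step gives (m, d) = (42, 68) again — its k=1 value — and the period has length 6.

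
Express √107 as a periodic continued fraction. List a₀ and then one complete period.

[10; 2, 1, 9, 1, 2, 20]

a₀ = ⌊√107⌋ = 10.
With m₀=0, d₀=1 and mₖ₊₁ = dₖaₖ − mₖ, dₖ₊₁ = (n − mₖ₊₁²)/dₖ, aₖ₊₁ = ⌊(a₀+mₖ₊₁)/dₖ₊₁⌋:
  k=1: m=10, d=7, a=2
  k=2: m=4, d=13, a=1
  k=3: m=9, d=2, a=9
  k=4: m=9, d=13, a=1
  k=5: m=4, d=7, a=2
  k=6: m=10, d=1, a=20
d=1 and a=2a₀=20 at k=6, so the next step gives (m, d) = (10, 7) again — its k=1 value — and the period has length 6.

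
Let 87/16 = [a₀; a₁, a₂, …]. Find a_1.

2

87 = 5·16 + 7   →  a_0 = 5
16 = 2·7 + 2   →  a_1 = 2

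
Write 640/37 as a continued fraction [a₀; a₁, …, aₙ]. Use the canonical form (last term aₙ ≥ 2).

640 = 17×37 + 11
37 = 3×11 + 4
11 = 2×4 + 3
4 = 1×3 + 1
3 = 3×1 + 0  (stop)
So 640/37 = [17; 3, 2, 1, 3].

[17; 3, 2, 1, 3]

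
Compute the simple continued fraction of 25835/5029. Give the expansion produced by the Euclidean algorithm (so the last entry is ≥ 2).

[5; 7, 3, 2, 7, 6, 2]

25835 = 5×5029 + 690
5029 = 7×690 + 199
690 = 3×199 + 93
199 = 2×93 + 13
93 = 7×13 + 2
13 = 6×2 + 1
2 = 2×1 + 0  (stop)
So 25835/5029 = [5; 7, 3, 2, 7, 6, 2].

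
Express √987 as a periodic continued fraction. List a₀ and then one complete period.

a₀ = ⌊√987⌋ = 31.
With m₀=0, d₀=1 and mₖ₊₁ = dₖaₖ − mₖ, dₖ₊₁ = (n − mₖ₊₁²)/dₖ, aₖ₊₁ = ⌊(a₀+mₖ₊₁)/dₖ₊₁⌋:
  k=1: m=31, d=26, a=2
  k=2: m=21, d=21, a=2
  k=3: m=21, d=26, a=2
  k=4: m=31, d=1, a=62
d=1 and a=2a₀=62 at k=4, so the next step gives (m, d) = (31, 26) again — its k=1 value — and the period has length 4.

[31; 2, 2, 2, 62]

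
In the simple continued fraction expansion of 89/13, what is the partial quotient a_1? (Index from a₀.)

1

89 = 6·13 + 11   →  a_0 = 6
13 = 1·11 + 2   →  a_1 = 1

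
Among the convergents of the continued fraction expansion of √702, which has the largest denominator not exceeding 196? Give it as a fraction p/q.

√702 = [26; 2, 52, …] (period length 2).
Convergents:
  p_0/q_0 = 26/1
  p_1/q_1 = 53/2
  p_2/q_2 = 2782/105
  p_3/q_3 = 5617/212
q_2 = 105 ≤ 196 < 212 = q_3, so the answer is 2782/105.

2782/105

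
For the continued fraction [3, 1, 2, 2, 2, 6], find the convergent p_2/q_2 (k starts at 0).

11/3

Using pₖ = aₖpₖ₋₁ + pₖ₋₂, qₖ = aₖqₖ₋₁ + qₖ₋₂ (with p₋₁=1, p₋₂=0, q₋₁=0, q₋₂=1):
  k=0: a=3, p=3, q=1
  k=1: a=1, p=4, q=1
  k=2: a=2, p=11, q=3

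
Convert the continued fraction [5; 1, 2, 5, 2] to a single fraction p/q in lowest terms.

Using pₖ = aₖpₖ₋₁ + pₖ₋₂ and qₖ = aₖqₖ₋₁ + qₖ₋₂:
  k=0: a=5, p=5, q=1
  k=1: a=1, p=6, q=1
  k=2: a=2, p=17, q=3
  k=3: a=5, p=91, q=16
  k=4: a=2, p=199, q=35

199/35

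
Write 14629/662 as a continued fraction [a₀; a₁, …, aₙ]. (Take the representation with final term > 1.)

[22; 10, 5, 2, 2, 2]

14629 = 22*662 + 65
662 = 10*65 + 12
65 = 5*12 + 5
12 = 2*5 + 2
5 = 2*2 + 1
2 = 2*1 + 0  (stop)
So 14629/662 = [22; 10, 5, 2, 2, 2].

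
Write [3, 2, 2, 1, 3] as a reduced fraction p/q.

89/26

Using pₖ = aₖpₖ₋₁ + pₖ₋₂ and qₖ = aₖqₖ₋₁ + qₖ₋₂:
  k=0: a=3, p=3, q=1
  k=1: a=2, p=7, q=2
  k=2: a=2, p=17, q=5
  k=3: a=1, p=24, q=7
  k=4: a=3, p=89, q=26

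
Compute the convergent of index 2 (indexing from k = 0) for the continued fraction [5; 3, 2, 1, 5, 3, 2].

Using pₖ = aₖpₖ₋₁ + pₖ₋₂, qₖ = aₖqₖ₋₁ + qₖ₋₂ (with p₋₁=1, p₋₂=0, q₋₁=0, q₋₂=1):
  k=0: a=5, p=5, q=1
  k=1: a=3, p=16, q=3
  k=2: a=2, p=37, q=7

37/7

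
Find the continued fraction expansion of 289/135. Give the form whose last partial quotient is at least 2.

[2; 7, 9, 2]

289 = 2*135 + 19
135 = 7*19 + 2
19 = 9*2 + 1
2 = 2*1 + 0  (stop)
So 289/135 = [2; 7, 9, 2].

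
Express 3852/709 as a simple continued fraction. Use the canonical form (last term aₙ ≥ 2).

[5; 2, 3, 4, 3, 7]

3852 = 5·709 + 307
709 = 2·307 + 95
307 = 3·95 + 22
95 = 4·22 + 7
22 = 3·7 + 1
7 = 7·1 + 0  (stop)
So 3852/709 = [5; 2, 3, 4, 3, 7].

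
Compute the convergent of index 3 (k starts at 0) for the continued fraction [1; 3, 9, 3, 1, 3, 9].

115/87

Using pₖ = aₖpₖ₋₁ + pₖ₋₂, qₖ = aₖqₖ₋₁ + qₖ₋₂ (with p₋₁=1, p₋₂=0, q₋₁=0, q₋₂=1):
  k=0: a=1, p=1, q=1
  k=1: a=3, p=4, q=3
  k=2: a=9, p=37, q=28
  k=3: a=3, p=115, q=87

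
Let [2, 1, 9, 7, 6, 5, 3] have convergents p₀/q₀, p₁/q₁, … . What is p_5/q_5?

Using pₖ = aₖpₖ₋₁ + pₖ₋₂, qₖ = aₖqₖ₋₁ + qₖ₋₂ (with p₋₁=1, p₋₂=0, q₋₁=0, q₋₂=1):
  k=0: a=2, p=2, q=1
  k=1: a=1, p=3, q=1
  k=2: a=9, p=29, q=10
  k=3: a=7, p=206, q=71
  k=4: a=6, p=1265, q=436
  k=5: a=5, p=6531, q=2251

6531/2251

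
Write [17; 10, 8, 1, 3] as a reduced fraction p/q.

6053/354

Fold from the inside: start with 3/1.
  1 + 1/3 = 4/3
  8 + 3/4 = 35/4
  10 + 4/35 = 354/35
  17 + 35/354 = 6053/354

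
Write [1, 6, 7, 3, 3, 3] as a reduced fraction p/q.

Using pₖ = aₖpₖ₋₁ + pₖ₋₂ and qₖ = aₖqₖ₋₁ + qₖ₋₂:
  k=0: a=1, p=1, q=1
  k=1: a=6, p=7, q=6
  k=2: a=7, p=50, q=43
  k=3: a=3, p=157, q=135
  k=4: a=3, p=521, q=448
  k=5: a=3, p=1720, q=1479

1720/1479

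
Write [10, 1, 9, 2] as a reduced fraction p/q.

Using pₖ = aₖpₖ₋₁ + pₖ₋₂ and qₖ = aₖqₖ₋₁ + qₖ₋₂:
  k=0: a=10, p=10, q=1
  k=1: a=1, p=11, q=1
  k=2: a=9, p=109, q=10
  k=3: a=2, p=229, q=21

229/21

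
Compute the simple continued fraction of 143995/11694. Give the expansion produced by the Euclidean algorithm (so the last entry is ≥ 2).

143995 = 12*11694 + 3667
11694 = 3*3667 + 693
3667 = 5*693 + 202
693 = 3*202 + 87
202 = 2*87 + 28
87 = 3*28 + 3
28 = 9*3 + 1
3 = 3*1 + 0  (stop)
So 143995/11694 = [12; 3, 5, 3, 2, 3, 9, 3].

[12; 3, 5, 3, 2, 3, 9, 3]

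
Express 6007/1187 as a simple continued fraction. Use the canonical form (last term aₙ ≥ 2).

[5; 16, 2, 17, 2]

6007 = 5·1187 + 72
1187 = 16·72 + 35
72 = 2·35 + 2
35 = 17·2 + 1
2 = 2·1 + 0  (stop)
So 6007/1187 = [5; 16, 2, 17, 2].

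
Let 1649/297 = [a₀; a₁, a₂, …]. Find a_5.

1649 = 5·297 + 164   →  a_0 = 5
297 = 1·164 + 133   →  a_1 = 1
164 = 1·133 + 31   →  a_2 = 1
133 = 4·31 + 9   →  a_3 = 4
31 = 3·9 + 4   →  a_4 = 3
9 = 2·4 + 1   →  a_5 = 2

2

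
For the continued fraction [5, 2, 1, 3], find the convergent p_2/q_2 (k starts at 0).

16/3

Using pₖ = aₖpₖ₋₁ + pₖ₋₂, qₖ = aₖqₖ₋₁ + qₖ₋₂ (with p₋₁=1, p₋₂=0, q₋₁=0, q₋₂=1):
  k=0: a=5, p=5, q=1
  k=1: a=2, p=11, q=2
  k=2: a=1, p=16, q=3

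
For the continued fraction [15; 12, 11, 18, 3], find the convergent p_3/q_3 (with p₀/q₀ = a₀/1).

36289/2406

Using pₖ = aₖpₖ₋₁ + pₖ₋₂, qₖ = aₖqₖ₋₁ + qₖ₋₂ (with p₋₁=1, p₋₂=0, q₋₁=0, q₋₂=1):
  k=0: a=15, p=15, q=1
  k=1: a=12, p=181, q=12
  k=2: a=11, p=2006, q=133
  k=3: a=18, p=36289, q=2406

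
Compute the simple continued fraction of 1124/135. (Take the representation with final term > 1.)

1124 = 8*135 + 44
135 = 3*44 + 3
44 = 14*3 + 2
3 = 1*2 + 1
2 = 2*1 + 0  (stop)
So 1124/135 = [8; 3, 14, 1, 2].

[8; 3, 14, 1, 2]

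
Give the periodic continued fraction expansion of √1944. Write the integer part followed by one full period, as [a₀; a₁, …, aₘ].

a₀ = ⌊√1944⌋ = 44.
With m₀=0, d₀=1 and mₖ₊₁ = dₖaₖ − mₖ, dₖ₊₁ = (n − mₖ₊₁²)/dₖ, aₖ₊₁ = ⌊(a₀+mₖ₊₁)/dₖ₊₁⌋:
  k=1: m=44, d=8, a=11
  k=2: m=44, d=1, a=88
d=1 and a=2a₀=88 at k=2, so the next step gives (m, d) = (44, 8) again — its k=1 value — and the period has length 2.

[44; 11, 88]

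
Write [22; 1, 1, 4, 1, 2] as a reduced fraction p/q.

699/31

Fold from the inside: start with 2/1.
  1 + 1/2 = 3/2
  4 + 2/3 = 14/3
  1 + 3/14 = 17/14
  1 + 14/17 = 31/17
  22 + 17/31 = 699/31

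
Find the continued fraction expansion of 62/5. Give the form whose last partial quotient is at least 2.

62 = 12·5 + 2
5 = 2·2 + 1
2 = 2·1 + 0  (stop)
So 62/5 = [12; 2, 2].

[12; 2, 2]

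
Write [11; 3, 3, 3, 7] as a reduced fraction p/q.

2724/241

Fold from the inside: start with 7/1.
  3 + 1/7 = 22/7
  3 + 7/22 = 73/22
  3 + 22/73 = 241/73
  11 + 73/241 = 2724/241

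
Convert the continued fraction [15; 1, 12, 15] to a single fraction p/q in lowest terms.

3121/196

Fold from the inside: start with 15/1.
  12 + 1/15 = 181/15
  1 + 15/181 = 196/181
  15 + 181/196 = 3121/196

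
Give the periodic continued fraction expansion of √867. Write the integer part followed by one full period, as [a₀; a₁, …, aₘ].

[29; 2, 4, 29, 4, 2, 58]

a₀ = ⌊√867⌋ = 29.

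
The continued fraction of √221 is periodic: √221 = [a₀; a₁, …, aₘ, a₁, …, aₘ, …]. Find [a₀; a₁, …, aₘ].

a₀ = ⌊√221⌋ = 14.
With m₀=0, d₀=1 and mₖ₊₁ = dₖaₖ − mₖ, dₖ₊₁ = (n − mₖ₊₁²)/dₖ, aₖ₊₁ = ⌊(a₀+mₖ₊₁)/dₖ₊₁⌋:
  k=1: m=14, d=25, a=1
  k=2: m=11, d=4, a=6
  k=3: m=13, d=13, a=2
  k=4: m=13, d=4, a=6
  k=5: m=11, d=25, a=1
  k=6: m=14, d=1, a=28
d=1 and a=2a₀=28 at k=6, so the next step gives (m, d) = (14, 25) again — its k=1 value — and the period has length 6.

[14; 1, 6, 2, 6, 1, 28]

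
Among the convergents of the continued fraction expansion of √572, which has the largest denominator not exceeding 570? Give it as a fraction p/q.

13465/563

√572 = [23; 1, 10, 1, 46, …] (period length 4).
Convergents:
  p_0/q_0 = 23/1
  p_1/q_1 = 24/1
  p_2/q_2 = 263/11
  p_3/q_3 = 287/12
  p_4/q_4 = 13465/563
  p_5/q_5 = 13752/575
q_4 = 563 ≤ 570 < 575 = q_5, so the answer is 13465/563.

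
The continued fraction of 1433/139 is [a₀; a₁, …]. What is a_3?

1433 = 10·139 + 43   →  a_0 = 10
139 = 3·43 + 10   →  a_1 = 3
43 = 4·10 + 3   →  a_2 = 4
10 = 3·3 + 1   →  a_3 = 3

3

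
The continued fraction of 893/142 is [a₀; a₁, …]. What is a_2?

2

893 = 6·142 + 41   →  a_0 = 6
142 = 3·41 + 19   →  a_1 = 3
41 = 2·19 + 3   →  a_2 = 2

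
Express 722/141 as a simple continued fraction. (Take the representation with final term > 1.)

[5; 8, 3, 2, 2]

722 = 5·141 + 17
141 = 8·17 + 5
17 = 3·5 + 2
5 = 2·2 + 1
2 = 2·1 + 0  (stop)
So 722/141 = [5; 8, 3, 2, 2].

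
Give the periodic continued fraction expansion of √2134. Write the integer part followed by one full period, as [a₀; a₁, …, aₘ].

[46; 5, 8, 5, 92]

a₀ = ⌊√2134⌋ = 46.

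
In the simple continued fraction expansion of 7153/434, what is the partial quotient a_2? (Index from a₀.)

13

7153 = 16·434 + 209   →  a_0 = 16
434 = 2·209 + 16   →  a_1 = 2
209 = 13·16 + 1   →  a_2 = 13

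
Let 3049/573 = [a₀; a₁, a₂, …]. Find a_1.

3049 = 5·573 + 184   →  a_0 = 5
573 = 3·184 + 21   →  a_1 = 3

3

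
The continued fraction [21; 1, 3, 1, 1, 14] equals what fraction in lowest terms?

Fold from the inside: start with 14/1.
  1 + 1/14 = 15/14
  1 + 14/15 = 29/15
  3 + 15/29 = 102/29
  1 + 29/102 = 131/102
  21 + 102/131 = 2853/131

2853/131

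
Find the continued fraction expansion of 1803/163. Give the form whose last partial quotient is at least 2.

[11; 16, 3, 3]

1803 = 11·163 + 10
163 = 16·10 + 3
10 = 3·3 + 1
3 = 3·1 + 0  (stop)
So 1803/163 = [11; 16, 3, 3].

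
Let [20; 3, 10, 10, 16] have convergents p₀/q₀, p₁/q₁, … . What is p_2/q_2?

Using pₖ = aₖpₖ₋₁ + pₖ₋₂, qₖ = aₖqₖ₋₁ + qₖ₋₂ (with p₋₁=1, p₋₂=0, q₋₁=0, q₋₂=1):
  k=0: a=20, p=20, q=1
  k=1: a=3, p=61, q=3
  k=2: a=10, p=630, q=31

630/31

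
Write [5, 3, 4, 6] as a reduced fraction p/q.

430/81

Using pₖ = aₖpₖ₋₁ + pₖ₋₂ and qₖ = aₖqₖ₋₁ + qₖ₋₂:
  k=0: a=5, p=5, q=1
  k=1: a=3, p=16, q=3
  k=2: a=4, p=69, q=13
  k=3: a=6, p=430, q=81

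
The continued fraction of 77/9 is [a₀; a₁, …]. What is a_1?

77 = 8·9 + 5   →  a_0 = 8
9 = 1·5 + 4   →  a_1 = 1

1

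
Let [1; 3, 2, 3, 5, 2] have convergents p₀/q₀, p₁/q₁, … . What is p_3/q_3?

Using pₖ = aₖpₖ₋₁ + pₖ₋₂, qₖ = aₖqₖ₋₁ + qₖ₋₂ (with p₋₁=1, p₋₂=0, q₋₁=0, q₋₂=1):
  k=0: a=1, p=1, q=1
  k=1: a=3, p=4, q=3
  k=2: a=2, p=9, q=7
  k=3: a=3, p=31, q=24

31/24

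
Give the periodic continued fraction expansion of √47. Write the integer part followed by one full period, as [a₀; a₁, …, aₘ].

a₀ = ⌊√47⌋ = 6.
With m₀=0, d₀=1 and mₖ₊₁ = dₖaₖ − mₖ, dₖ₊₁ = (n − mₖ₊₁²)/dₖ, aₖ₊₁ = ⌊(a₀+mₖ₊₁)/dₖ₊₁⌋:
  k=1: m=6, d=11, a=1
  k=2: m=5, d=2, a=5
  k=3: m=5, d=11, a=1
  k=4: m=6, d=1, a=12
d=1 and a=2a₀=12 at k=4, so the next step gives (m, d) = (6, 11) again — its k=1 value — and the period has length 4.

[6; 1, 5, 1, 12]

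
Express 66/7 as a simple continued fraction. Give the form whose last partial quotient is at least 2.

66 = 9*7 + 3
7 = 2*3 + 1
3 = 3*1 + 0  (stop)
So 66/7 = [9; 2, 3].

[9; 2, 3]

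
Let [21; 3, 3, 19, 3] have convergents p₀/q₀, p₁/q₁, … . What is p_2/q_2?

Using pₖ = aₖpₖ₋₁ + pₖ₋₂, qₖ = aₖqₖ₋₁ + qₖ₋₂ (with p₋₁=1, p₋₂=0, q₋₁=0, q₋₂=1):
  k=0: a=21, p=21, q=1
  k=1: a=3, p=64, q=3
  k=2: a=3, p=213, q=10

213/10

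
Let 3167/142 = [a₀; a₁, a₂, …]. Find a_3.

3167 = 22·142 + 43   →  a_0 = 22
142 = 3·43 + 13   →  a_1 = 3
43 = 3·13 + 4   →  a_2 = 3
13 = 3·4 + 1   →  a_3 = 3

3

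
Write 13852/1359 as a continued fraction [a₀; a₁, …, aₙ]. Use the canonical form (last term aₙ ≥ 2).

13852 = 10×1359 + 262
1359 = 5×262 + 49
262 = 5×49 + 17
49 = 2×17 + 15
17 = 1×15 + 2
15 = 7×2 + 1
2 = 2×1 + 0  (stop)
So 13852/1359 = [10; 5, 5, 2, 1, 7, 2].

[10; 5, 5, 2, 1, 7, 2]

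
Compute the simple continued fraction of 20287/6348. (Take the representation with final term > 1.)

[3; 5, 9, 2, 1, 8, 5]

20287 = 3*6348 + 1243
6348 = 5*1243 + 133
1243 = 9*133 + 46
133 = 2*46 + 41
46 = 1*41 + 5
41 = 8*5 + 1
5 = 5*1 + 0  (stop)
So 20287/6348 = [3; 5, 9, 2, 1, 8, 5].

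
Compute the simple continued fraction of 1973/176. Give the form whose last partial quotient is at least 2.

[11; 4, 1, 3, 9]

1973 = 11·176 + 37
176 = 4·37 + 28
37 = 1·28 + 9
28 = 3·9 + 1
9 = 9·1 + 0  (stop)
So 1973/176 = [11; 4, 1, 3, 9].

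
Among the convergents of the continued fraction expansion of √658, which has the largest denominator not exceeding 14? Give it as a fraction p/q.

77/3

√658 = [25; 1, 1, 1, 6, 1, 1, 1, 50, …] (period length 8).
Convergents:
  p_0/q_0 = 25/1
  p_1/q_1 = 26/1
  p_2/q_2 = 51/2
  p_3/q_3 = 77/3
  p_4/q_4 = 513/20
q_3 = 3 ≤ 14 < 20 = q_4, so the answer is 77/3.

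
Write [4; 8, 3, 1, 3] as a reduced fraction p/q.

511/124

Fold from the inside: start with 3/1.
  1 + 1/3 = 4/3
  3 + 3/4 = 15/4
  8 + 4/15 = 124/15
  4 + 15/124 = 511/124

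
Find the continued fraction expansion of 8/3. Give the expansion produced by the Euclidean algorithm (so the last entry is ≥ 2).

[2; 1, 2]

8 = 2×3 + 2
3 = 1×2 + 1
2 = 2×1 + 0  (stop)
So 8/3 = [2; 1, 2].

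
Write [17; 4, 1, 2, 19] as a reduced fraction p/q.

Using pₖ = aₖpₖ₋₁ + pₖ₋₂ and qₖ = aₖqₖ₋₁ + qₖ₋₂:
  k=0: a=17, p=17, q=1
  k=1: a=4, p=69, q=4
  k=2: a=1, p=86, q=5
  k=3: a=2, p=241, q=14
  k=4: a=19, p=4665, q=271

4665/271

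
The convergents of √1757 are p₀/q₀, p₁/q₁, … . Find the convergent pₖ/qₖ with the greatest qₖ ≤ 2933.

42210/1007

√1757 = [41; 1, 10, 1, 82, …] (period length 4).
Convergents:
  p_0/q_0 = 41/1
  p_1/q_1 = 42/1
  p_2/q_2 = 461/11
  p_3/q_3 = 503/12
  p_4/q_4 = 41707/995
  p_5/q_5 = 42210/1007
  p_6/q_6 = 463807/11065
q_5 = 1007 ≤ 2933 < 11065 = q_6, so the answer is 42210/1007.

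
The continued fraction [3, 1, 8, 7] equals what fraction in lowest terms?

249/64

Fold from the inside: start with 7/1.
  8 + 1/7 = 57/7
  1 + 7/57 = 64/57
  3 + 57/64 = 249/64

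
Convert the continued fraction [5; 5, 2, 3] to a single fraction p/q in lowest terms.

Using pₖ = aₖpₖ₋₁ + pₖ₋₂ and qₖ = aₖqₖ₋₁ + qₖ₋₂:
  k=0: a=5, p=5, q=1
  k=1: a=5, p=26, q=5
  k=2: a=2, p=57, q=11
  k=3: a=3, p=197, q=38

197/38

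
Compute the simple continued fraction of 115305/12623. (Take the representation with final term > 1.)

115305 = 9*12623 + 1698
12623 = 7*1698 + 737
1698 = 2*737 + 224
737 = 3*224 + 65
224 = 3*65 + 29
65 = 2*29 + 7
29 = 4*7 + 1
7 = 7*1 + 0  (stop)
So 115305/12623 = [9; 7, 2, 3, 3, 2, 4, 7].

[9; 7, 2, 3, 3, 2, 4, 7]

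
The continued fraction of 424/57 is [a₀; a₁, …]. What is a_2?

424 = 7·57 + 25   →  a_0 = 7
57 = 2·25 + 7   →  a_1 = 2
25 = 3·7 + 4   →  a_2 = 3

3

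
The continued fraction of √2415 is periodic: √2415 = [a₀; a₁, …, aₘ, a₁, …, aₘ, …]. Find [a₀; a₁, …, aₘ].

[49; 7, 98]

a₀ = ⌊√2415⌋ = 49.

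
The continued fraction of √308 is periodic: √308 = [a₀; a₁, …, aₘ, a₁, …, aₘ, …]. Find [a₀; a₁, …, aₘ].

[17; 1, 1, 4, 1, 1, 34]

a₀ = ⌊√308⌋ = 17.
With m₀=0, d₀=1 and mₖ₊₁ = dₖaₖ − mₖ, dₖ₊₁ = (n − mₖ₊₁²)/dₖ, aₖ₊₁ = ⌊(a₀+mₖ₊₁)/dₖ₊₁⌋:
  k=1: m=17, d=19, a=1
  k=2: m=2, d=16, a=1
  k=3: m=14, d=7, a=4
  k=4: m=14, d=16, a=1
  k=5: m=2, d=19, a=1
  k=6: m=17, d=1, a=34
d=1 and a=2a₀=34 at k=6, so the next step gives (m, d) = (17, 19) again — its k=1 value — and the period has length 6.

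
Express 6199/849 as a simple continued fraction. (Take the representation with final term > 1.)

6199 = 7×849 + 256
849 = 3×256 + 81
256 = 3×81 + 13
81 = 6×13 + 3
13 = 4×3 + 1
3 = 3×1 + 0  (stop)
So 6199/849 = [7; 3, 3, 6, 4, 3].

[7; 3, 3, 6, 4, 3]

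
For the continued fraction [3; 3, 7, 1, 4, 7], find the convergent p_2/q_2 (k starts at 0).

Using pₖ = aₖpₖ₋₁ + pₖ₋₂, qₖ = aₖqₖ₋₁ + qₖ₋₂ (with p₋₁=1, p₋₂=0, q₋₁=0, q₋₂=1):
  k=0: a=3, p=3, q=1
  k=1: a=3, p=10, q=3
  k=2: a=7, p=73, q=22

73/22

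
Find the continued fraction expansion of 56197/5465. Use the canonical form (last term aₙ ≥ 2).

[10; 3, 1, 1, 7, 6, 3, 5]

56197 = 10*5465 + 1547
5465 = 3*1547 + 824
1547 = 1*824 + 723
824 = 1*723 + 101
723 = 7*101 + 16
101 = 6*16 + 5
16 = 3*5 + 1
5 = 5*1 + 0  (stop)
So 56197/5465 = [10; 3, 1, 1, 7, 6, 3, 5].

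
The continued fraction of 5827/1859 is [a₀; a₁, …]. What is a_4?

5827 = 3·1859 + 250   →  a_0 = 3
1859 = 7·250 + 109   →  a_1 = 7
250 = 2·109 + 32   →  a_2 = 2
109 = 3·32 + 13   →  a_3 = 3
32 = 2·13 + 6   →  a_4 = 2

2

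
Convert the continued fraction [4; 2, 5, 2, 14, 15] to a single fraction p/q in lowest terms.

23312/5229

Using pₖ = aₖpₖ₋₁ + pₖ₋₂ and qₖ = aₖqₖ₋₁ + qₖ₋₂:
  k=0: a=4, p=4, q=1
  k=1: a=2, p=9, q=2
  k=2: a=5, p=49, q=11
  k=3: a=2, p=107, q=24
  k=4: a=14, p=1547, q=347
  k=5: a=15, p=23312, q=5229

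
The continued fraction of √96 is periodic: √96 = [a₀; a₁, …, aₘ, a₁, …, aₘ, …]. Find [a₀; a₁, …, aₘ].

a₀ = ⌊√96⌋ = 9.
With m₀=0, d₀=1 and mₖ₊₁ = dₖaₖ − mₖ, dₖ₊₁ = (n − mₖ₊₁²)/dₖ, aₖ₊₁ = ⌊(a₀+mₖ₊₁)/dₖ₊₁⌋:
  k=1: m=9, d=15, a=1
  k=2: m=6, d=4, a=3
  k=3: m=6, d=15, a=1
  k=4: m=9, d=1, a=18
d=1 and a=2a₀=18 at k=4, so the next step gives (m, d) = (9, 15) again — its k=1 value — and the period has length 4.

[9; 1, 3, 1, 18]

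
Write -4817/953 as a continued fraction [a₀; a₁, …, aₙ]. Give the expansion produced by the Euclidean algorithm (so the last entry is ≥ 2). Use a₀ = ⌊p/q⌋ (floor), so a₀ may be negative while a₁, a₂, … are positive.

-4817 = -6*953 + 901
953 = 1*901 + 52
901 = 17*52 + 17
52 = 3*17 + 1
17 = 17*1 + 0  (stop)
So -4817/953 = [-6; 1, 17, 3, 17].

[-6; 1, 17, 3, 17]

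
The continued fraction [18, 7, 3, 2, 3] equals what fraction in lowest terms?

3174/175

Using pₖ = aₖpₖ₋₁ + pₖ₋₂ and qₖ = aₖqₖ₋₁ + qₖ₋₂:
  k=0: a=18, p=18, q=1
  k=1: a=7, p=127, q=7
  k=2: a=3, p=399, q=22
  k=3: a=2, p=925, q=51
  k=4: a=3, p=3174, q=175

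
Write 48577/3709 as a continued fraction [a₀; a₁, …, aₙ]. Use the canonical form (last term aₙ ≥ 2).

[13; 10, 3, 3, 3, 3, 3]

48577 = 13*3709 + 360
3709 = 10*360 + 109
360 = 3*109 + 33
109 = 3*33 + 10
33 = 3*10 + 3
10 = 3*3 + 1
3 = 3*1 + 0  (stop)
So 48577/3709 = [13; 10, 3, 3, 3, 3, 3].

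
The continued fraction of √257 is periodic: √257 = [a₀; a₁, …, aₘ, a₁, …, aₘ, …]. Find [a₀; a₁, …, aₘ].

a₀ = ⌊√257⌋ = 16.
With m₀=0, d₀=1 and mₖ₊₁ = dₖaₖ − mₖ, dₖ₊₁ = (n − mₖ₊₁²)/dₖ, aₖ₊₁ = ⌊(a₀+mₖ₊₁)/dₖ₊₁⌋:
  k=1: m=16, d=1, a=32
d=1 and a=2a₀=32 at k=1, so the next step gives (m, d) = (16, 1) again — its k=1 value — and the period has length 1.

[16; 32]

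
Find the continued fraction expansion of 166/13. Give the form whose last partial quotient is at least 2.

166 = 12*13 + 10
13 = 1*10 + 3
10 = 3*3 + 1
3 = 3*1 + 0  (stop)
So 166/13 = [12; 1, 3, 3].

[12; 1, 3, 3]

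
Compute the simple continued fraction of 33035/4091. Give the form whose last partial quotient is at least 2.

33035 = 8*4091 + 307
4091 = 13*307 + 100
307 = 3*100 + 7
100 = 14*7 + 2
7 = 3*2 + 1
2 = 2*1 + 0  (stop)
So 33035/4091 = [8; 13, 3, 14, 3, 2].

[8; 13, 3, 14, 3, 2]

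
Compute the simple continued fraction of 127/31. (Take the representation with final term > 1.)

127 = 4·31 + 3
31 = 10·3 + 1
3 = 3·1 + 0  (stop)
So 127/31 = [4; 10, 3].

[4; 10, 3]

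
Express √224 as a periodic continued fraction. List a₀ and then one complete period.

a₀ = ⌊√224⌋ = 14.
With m₀=0, d₀=1 and mₖ₊₁ = dₖaₖ − mₖ, dₖ₊₁ = (n − mₖ₊₁²)/dₖ, aₖ₊₁ = ⌊(a₀+mₖ₊₁)/dₖ₊₁⌋:
  k=1: m=14, d=28, a=1
  k=2: m=14, d=1, a=28
d=1 and a=2a₀=28 at k=2, so the next step gives (m, d) = (14, 28) again — its k=1 value — and the period has length 2.

[14; 1, 28]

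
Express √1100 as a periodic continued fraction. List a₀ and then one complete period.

a₀ = ⌊√1100⌋ = 33.
With m₀=0, d₀=1 and mₖ₊₁ = dₖaₖ − mₖ, dₖ₊₁ = (n − mₖ₊₁²)/dₖ, aₖ₊₁ = ⌊(a₀+mₖ₊₁)/dₖ₊₁⌋:
  k=1: m=33, d=11, a=6
  k=2: m=33, d=1, a=66
d=1 and a=2a₀=66 at k=2, so the next step gives (m, d) = (33, 11) again — its k=1 value — and the period has length 2.

[33; 6, 66]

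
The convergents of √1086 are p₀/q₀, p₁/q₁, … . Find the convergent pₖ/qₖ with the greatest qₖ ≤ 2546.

√1086 = [32; 1, 20, 1, 64, …] (period length 4).
Convergents:
  p_0/q_0 = 32/1
  p_1/q_1 = 33/1
  p_2/q_2 = 692/21
  p_3/q_3 = 725/22
  p_4/q_4 = 47092/1429
  p_5/q_5 = 47817/1451
  p_6/q_6 = 1003432/30449
q_5 = 1451 ≤ 2546 < 30449 = q_6, so the answer is 47817/1451.

47817/1451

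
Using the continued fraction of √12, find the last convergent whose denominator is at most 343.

√12 = [3; 2, 6, …] (period length 2).
Convergents:
  p_0/q_0 = 3/1
  p_1/q_1 = 7/2
  p_2/q_2 = 45/13
  p_3/q_3 = 97/28
  p_4/q_4 = 627/181
  p_5/q_5 = 1351/390
q_4 = 181 ≤ 343 < 390 = q_5, so the answer is 627/181.

627/181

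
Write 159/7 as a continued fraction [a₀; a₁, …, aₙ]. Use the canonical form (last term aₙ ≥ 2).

[22; 1, 2, 2]

159 = 22×7 + 5
7 = 1×5 + 2
5 = 2×2 + 1
2 = 2×1 + 0  (stop)
So 159/7 = [22; 1, 2, 2].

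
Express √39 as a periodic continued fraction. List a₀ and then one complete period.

[6; 4, 12]

a₀ = ⌊√39⌋ = 6.
With m₀=0, d₀=1 and mₖ₊₁ = dₖaₖ − mₖ, dₖ₊₁ = (n − mₖ₊₁²)/dₖ, aₖ₊₁ = ⌊(a₀+mₖ₊₁)/dₖ₊₁⌋:
  k=1: m=6, d=3, a=4
  k=2: m=6, d=1, a=12
d=1 and a=2a₀=12 at k=2, so the next step gives (m, d) = (6, 3) again — its k=1 value — and the period has length 2.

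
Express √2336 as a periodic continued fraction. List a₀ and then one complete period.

[48; 3, 96]

a₀ = ⌊√2336⌋ = 48.
With m₀=0, d₀=1 and mₖ₊₁ = dₖaₖ − mₖ, dₖ₊₁ = (n − mₖ₊₁²)/dₖ, aₖ₊₁ = ⌊(a₀+mₖ₊₁)/dₖ₊₁⌋:
  k=1: m=48, d=32, a=3
  k=2: m=48, d=1, a=96
d=1 and a=2a₀=96 at k=2, so the next step gives (m, d) = (48, 32) again — its k=1 value — and the period has length 2.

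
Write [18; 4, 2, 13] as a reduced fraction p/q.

2205/121

Fold from the inside: start with 13/1.
  2 + 1/13 = 27/13
  4 + 13/27 = 121/27
  18 + 27/121 = 2205/121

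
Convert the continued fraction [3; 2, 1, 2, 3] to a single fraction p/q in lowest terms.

91/27

Fold from the inside: start with 3/1.
  2 + 1/3 = 7/3
  1 + 3/7 = 10/7
  2 + 7/10 = 27/10
  3 + 10/27 = 91/27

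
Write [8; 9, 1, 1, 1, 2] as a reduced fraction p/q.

Fold from the inside: start with 2/1.
  1 + 1/2 = 3/2
  1 + 2/3 = 5/3
  1 + 3/5 = 8/5
  9 + 5/8 = 77/8
  8 + 8/77 = 624/77

624/77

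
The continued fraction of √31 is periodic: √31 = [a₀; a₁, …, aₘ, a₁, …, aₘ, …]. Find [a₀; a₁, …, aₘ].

[5; 1, 1, 3, 5, 3, 1, 1, 10]

a₀ = ⌊√31⌋ = 5.
With m₀=0, d₀=1 and mₖ₊₁ = dₖaₖ − mₖ, dₖ₊₁ = (n − mₖ₊₁²)/dₖ, aₖ₊₁ = ⌊(a₀+mₖ₊₁)/dₖ₊₁⌋:
  k=1: m=5, d=6, a=1
  k=2: m=1, d=5, a=1
  k=3: m=4, d=3, a=3
  k=4: m=5, d=2, a=5
  k=5: m=5, d=3, a=3
  k=6: m=4, d=5, a=1
  k=7: m=1, d=6, a=1
  k=8: m=5, d=1, a=10
d=1 and a=2a₀=10 at k=8, so the next step gives (m, d) = (5, 6) again — its k=1 value — and the period has length 8.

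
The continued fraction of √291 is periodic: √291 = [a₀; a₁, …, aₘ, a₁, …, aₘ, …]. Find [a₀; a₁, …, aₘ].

[17; 17, 34]

a₀ = ⌊√291⌋ = 17.
With m₀=0, d₀=1 and mₖ₊₁ = dₖaₖ − mₖ, dₖ₊₁ = (n − mₖ₊₁²)/dₖ, aₖ₊₁ = ⌊(a₀+mₖ₊₁)/dₖ₊₁⌋:
  k=1: m=17, d=2, a=17
  k=2: m=17, d=1, a=34
d=1 and a=2a₀=34 at k=2, so the next step gives (m, d) = (17, 2) again — its k=1 value — and the period has length 2.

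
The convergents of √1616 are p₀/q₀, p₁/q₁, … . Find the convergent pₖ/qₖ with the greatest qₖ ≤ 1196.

√1616 = [40; 5, 80, …] (period length 2).
Convergents:
  p_0/q_0 = 40/1
  p_1/q_1 = 201/5
  p_2/q_2 = 16120/401
  p_3/q_3 = 80801/2010
q_2 = 401 ≤ 1196 < 2010 = q_3, so the answer is 16120/401.

16120/401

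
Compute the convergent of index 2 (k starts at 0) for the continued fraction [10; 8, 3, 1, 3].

Using pₖ = aₖpₖ₋₁ + pₖ₋₂, qₖ = aₖqₖ₋₁ + qₖ₋₂ (with p₋₁=1, p₋₂=0, q₋₁=0, q₋₂=1):
  k=0: a=10, p=10, q=1
  k=1: a=8, p=81, q=8
  k=2: a=3, p=253, q=25

253/25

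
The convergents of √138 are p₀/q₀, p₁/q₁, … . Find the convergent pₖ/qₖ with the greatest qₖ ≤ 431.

√138 = [11; 1, 2, 1, 22, …] (period length 4).
Convergents:
  p_0/q_0 = 11/1
  p_1/q_1 = 12/1
  p_2/q_2 = 35/3
  p_3/q_3 = 47/4
  p_4/q_4 = 1069/91
  p_5/q_5 = 1116/95
  p_6/q_6 = 3301/281
  p_7/q_7 = 4417/376
  p_8/q_8 = 100475/8553
q_7 = 376 ≤ 431 < 8553 = q_8, so the answer is 4417/376.

4417/376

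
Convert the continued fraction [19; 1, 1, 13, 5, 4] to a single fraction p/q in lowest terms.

11223/575

Using pₖ = aₖpₖ₋₁ + pₖ₋₂ and qₖ = aₖqₖ₋₁ + qₖ₋₂:
  k=0: a=19, p=19, q=1
  k=1: a=1, p=20, q=1
  k=2: a=1, p=39, q=2
  k=3: a=13, p=527, q=27
  k=4: a=5, p=2674, q=137
  k=5: a=4, p=11223, q=575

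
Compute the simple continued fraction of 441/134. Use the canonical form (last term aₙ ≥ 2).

[3; 3, 2, 3, 2, 2]

441 = 3*134 + 39
134 = 3*39 + 17
39 = 2*17 + 5
17 = 3*5 + 2
5 = 2*2 + 1
2 = 2*1 + 0  (stop)
So 441/134 = [3; 3, 2, 3, 2, 2].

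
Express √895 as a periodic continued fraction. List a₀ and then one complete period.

[29; 1, 10, 1, 58]

a₀ = ⌊√895⌋ = 29.
With m₀=0, d₀=1 and mₖ₊₁ = dₖaₖ − mₖ, dₖ₊₁ = (n − mₖ₊₁²)/dₖ, aₖ₊₁ = ⌊(a₀+mₖ₊₁)/dₖ₊₁⌋:
  k=1: m=29, d=54, a=1
  k=2: m=25, d=5, a=10
  k=3: m=25, d=54, a=1
  k=4: m=29, d=1, a=58
d=1 and a=2a₀=58 at k=4, so the next step gives (m, d) = (29, 54) again — its k=1 value — and the period has length 4.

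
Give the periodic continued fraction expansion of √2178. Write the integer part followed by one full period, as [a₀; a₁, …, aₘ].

a₀ = ⌊√2178⌋ = 46.
With m₀=0, d₀=1 and mₖ₊₁ = dₖaₖ − mₖ, dₖ₊₁ = (n − mₖ₊₁²)/dₖ, aₖ₊₁ = ⌊(a₀+mₖ₊₁)/dₖ₊₁⌋:
  k=1: m=46, d=62, a=1
  k=2: m=16, d=31, a=2
  k=3: m=46, d=2, a=46
  k=4: m=46, d=31, a=2
  k=5: m=16, d=62, a=1
  k=6: m=46, d=1, a=92
d=1 and a=2a₀=92 at k=6, so the next step gives (m, d) = (46, 62) again — its k=1 value — and the period has length 6.

[46; 1, 2, 46, 2, 1, 92]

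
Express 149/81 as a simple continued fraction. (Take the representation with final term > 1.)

[1; 1, 5, 4, 3]

149 = 1·81 + 68
81 = 1·68 + 13
68 = 5·13 + 3
13 = 4·3 + 1
3 = 3·1 + 0  (stop)
So 149/81 = [1; 1, 5, 4, 3].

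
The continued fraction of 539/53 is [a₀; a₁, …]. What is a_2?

1

539 = 10·53 + 9   →  a_0 = 10
53 = 5·9 + 8   →  a_1 = 5
9 = 1·8 + 1   →  a_2 = 1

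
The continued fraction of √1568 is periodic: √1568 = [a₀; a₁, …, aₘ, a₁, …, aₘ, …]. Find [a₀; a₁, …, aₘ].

a₀ = ⌊√1568⌋ = 39.
With m₀=0, d₀=1 and mₖ₊₁ = dₖaₖ − mₖ, dₖ₊₁ = (n − mₖ₊₁²)/dₖ, aₖ₊₁ = ⌊(a₀+mₖ₊₁)/dₖ₊₁⌋:
  k=1: m=39, d=47, a=1
  k=2: m=8, d=32, a=1
  k=3: m=24, d=31, a=2
  k=4: m=38, d=4, a=19
  k=5: m=38, d=31, a=2
  k=6: m=24, d=32, a=1
  k=7: m=8, d=47, a=1
  k=8: m=39, d=1, a=78
d=1 and a=2a₀=78 at k=8, so the next step gives (m, d) = (39, 47) again — its k=1 value — and the period has length 8.

[39; 1, 1, 2, 19, 2, 1, 1, 78]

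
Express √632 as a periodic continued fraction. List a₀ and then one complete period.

[25; 7, 6, 7, 50]

a₀ = ⌊√632⌋ = 25.
With m₀=0, d₀=1 and mₖ₊₁ = dₖaₖ − mₖ, dₖ₊₁ = (n − mₖ₊₁²)/dₖ, aₖ₊₁ = ⌊(a₀+mₖ₊₁)/dₖ₊₁⌋:
  k=1: m=25, d=7, a=7
  k=2: m=24, d=8, a=6
  k=3: m=24, d=7, a=7
  k=4: m=25, d=1, a=50
d=1 and a=2a₀=50 at k=4, so the next step gives (m, d) = (25, 7) again — its k=1 value — and the period has length 4.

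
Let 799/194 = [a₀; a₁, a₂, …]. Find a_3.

3

799 = 4·194 + 23   →  a_0 = 4
194 = 8·23 + 10   →  a_1 = 8
23 = 2·10 + 3   →  a_2 = 2
10 = 3·3 + 1   →  a_3 = 3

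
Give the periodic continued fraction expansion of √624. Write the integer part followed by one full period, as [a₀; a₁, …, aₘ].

[24; 1, 48]

a₀ = ⌊√624⌋ = 24.
With m₀=0, d₀=1 and mₖ₊₁ = dₖaₖ − mₖ, dₖ₊₁ = (n − mₖ₊₁²)/dₖ, aₖ₊₁ = ⌊(a₀+mₖ₊₁)/dₖ₊₁⌋:
  k=1: m=24, d=48, a=1
  k=2: m=24, d=1, a=48
d=1 and a=2a₀=48 at k=2, so the next step gives (m, d) = (24, 48) again — its k=1 value — and the period has length 2.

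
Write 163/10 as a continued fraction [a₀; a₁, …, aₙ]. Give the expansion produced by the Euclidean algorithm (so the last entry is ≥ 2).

[16; 3, 3]

163 = 16×10 + 3
10 = 3×3 + 1
3 = 3×1 + 0  (stop)
So 163/10 = [16; 3, 3].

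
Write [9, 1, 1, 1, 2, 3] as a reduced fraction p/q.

Using pₖ = aₖpₖ₋₁ + pₖ₋₂ and qₖ = aₖqₖ₋₁ + qₖ₋₂:
  k=0: a=9, p=9, q=1
  k=1: a=1, p=10, q=1
  k=2: a=1, p=19, q=2
  k=3: a=1, p=29, q=3
  k=4: a=2, p=77, q=8
  k=5: a=3, p=260, q=27

260/27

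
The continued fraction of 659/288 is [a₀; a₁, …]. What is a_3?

659 = 2·288 + 83   →  a_0 = 2
288 = 3·83 + 39   →  a_1 = 3
83 = 2·39 + 5   →  a_2 = 2
39 = 7·5 + 4   →  a_3 = 7

7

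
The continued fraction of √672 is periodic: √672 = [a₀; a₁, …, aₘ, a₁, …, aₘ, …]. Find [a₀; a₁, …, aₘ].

a₀ = ⌊√672⌋ = 25.
With m₀=0, d₀=1 and mₖ₊₁ = dₖaₖ − mₖ, dₖ₊₁ = (n − mₖ₊₁²)/dₖ, aₖ₊₁ = ⌊(a₀+mₖ₊₁)/dₖ₊₁⌋:
  k=1: m=25, d=47, a=1
  k=2: m=22, d=4, a=11
  k=3: m=22, d=47, a=1
  k=4: m=25, d=1, a=50
d=1 and a=2a₀=50 at k=4, so the next step gives (m, d) = (25, 47) again — its k=1 value — and the period has length 4.

[25; 1, 11, 1, 50]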